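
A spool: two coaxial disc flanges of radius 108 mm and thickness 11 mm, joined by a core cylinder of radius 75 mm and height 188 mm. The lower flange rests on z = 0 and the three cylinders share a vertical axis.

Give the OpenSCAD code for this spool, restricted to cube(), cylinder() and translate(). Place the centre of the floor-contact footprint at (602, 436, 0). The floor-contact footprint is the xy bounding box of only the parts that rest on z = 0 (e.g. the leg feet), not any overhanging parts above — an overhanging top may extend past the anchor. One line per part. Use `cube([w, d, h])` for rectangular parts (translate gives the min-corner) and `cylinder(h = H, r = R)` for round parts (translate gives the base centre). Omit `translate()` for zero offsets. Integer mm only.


translate([602, 436, 0]) cylinder(h = 11, r = 108);
translate([602, 436, 11]) cylinder(h = 188, r = 75);
translate([602, 436, 199]) cylinder(h = 11, r = 108);


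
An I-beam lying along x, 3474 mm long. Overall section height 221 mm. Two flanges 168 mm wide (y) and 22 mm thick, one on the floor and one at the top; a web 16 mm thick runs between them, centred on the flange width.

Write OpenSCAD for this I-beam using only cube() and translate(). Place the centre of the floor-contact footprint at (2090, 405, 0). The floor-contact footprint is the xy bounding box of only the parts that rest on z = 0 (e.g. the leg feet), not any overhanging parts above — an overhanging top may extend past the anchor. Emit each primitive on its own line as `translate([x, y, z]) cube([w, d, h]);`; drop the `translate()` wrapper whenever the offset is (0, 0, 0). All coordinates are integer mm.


translate([353, 321, 0]) cube([3474, 168, 22]);
translate([353, 397, 22]) cube([3474, 16, 177]);
translate([353, 321, 199]) cube([3474, 168, 22]);


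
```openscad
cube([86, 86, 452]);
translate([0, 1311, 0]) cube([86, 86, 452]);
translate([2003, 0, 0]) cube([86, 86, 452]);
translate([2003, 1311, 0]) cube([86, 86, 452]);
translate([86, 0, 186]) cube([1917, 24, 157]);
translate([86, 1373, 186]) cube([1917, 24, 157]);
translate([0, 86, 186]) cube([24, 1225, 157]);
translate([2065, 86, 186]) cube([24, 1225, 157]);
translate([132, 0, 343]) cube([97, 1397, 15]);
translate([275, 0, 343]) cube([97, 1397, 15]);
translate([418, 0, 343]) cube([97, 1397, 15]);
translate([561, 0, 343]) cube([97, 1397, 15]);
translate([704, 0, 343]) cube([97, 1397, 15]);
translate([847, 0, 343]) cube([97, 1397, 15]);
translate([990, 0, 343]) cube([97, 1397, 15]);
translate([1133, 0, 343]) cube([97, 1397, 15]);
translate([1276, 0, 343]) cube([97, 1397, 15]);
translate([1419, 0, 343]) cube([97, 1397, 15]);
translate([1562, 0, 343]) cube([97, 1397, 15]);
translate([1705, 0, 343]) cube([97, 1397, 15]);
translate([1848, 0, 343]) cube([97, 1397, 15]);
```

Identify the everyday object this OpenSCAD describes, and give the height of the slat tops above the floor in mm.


A bed frame. The slat-top height is 358 mm.

Four posts, four rails, and a row of slats — a bed frame. Slats sit on the rails at z = 186 + 157 = 343; with slat thickness 15, the top is 358 mm.


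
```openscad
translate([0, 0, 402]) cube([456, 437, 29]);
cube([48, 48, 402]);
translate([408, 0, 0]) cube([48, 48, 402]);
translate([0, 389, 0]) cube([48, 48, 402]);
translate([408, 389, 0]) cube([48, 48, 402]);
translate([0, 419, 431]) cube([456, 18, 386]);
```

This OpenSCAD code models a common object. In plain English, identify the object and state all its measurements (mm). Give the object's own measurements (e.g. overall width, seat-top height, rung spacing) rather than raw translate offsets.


A chair. The seat is a 456×437×29 mm slab with its top at z = 431 mm, on four 48×48 mm corner legs (flush with the seat edges, standing on z = 0). A flat backrest 18 mm thick, 386 mm tall, spans the full seat width and rises from the seat top along its +y edge, rear face flush with the rear of the seat.


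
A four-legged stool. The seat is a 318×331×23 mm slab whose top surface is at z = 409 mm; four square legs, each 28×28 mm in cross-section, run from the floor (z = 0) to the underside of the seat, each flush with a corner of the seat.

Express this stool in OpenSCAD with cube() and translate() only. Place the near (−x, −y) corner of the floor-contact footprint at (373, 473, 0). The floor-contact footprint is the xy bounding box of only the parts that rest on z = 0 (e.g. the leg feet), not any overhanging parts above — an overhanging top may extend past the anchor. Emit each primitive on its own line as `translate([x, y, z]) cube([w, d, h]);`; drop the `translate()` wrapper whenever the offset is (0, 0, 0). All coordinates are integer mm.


translate([373, 473, 386]) cube([318, 331, 23]);
translate([373, 473, 0]) cube([28, 28, 386]);
translate([663, 473, 0]) cube([28, 28, 386]);
translate([373, 776, 0]) cube([28, 28, 386]);
translate([663, 776, 0]) cube([28, 28, 386]);


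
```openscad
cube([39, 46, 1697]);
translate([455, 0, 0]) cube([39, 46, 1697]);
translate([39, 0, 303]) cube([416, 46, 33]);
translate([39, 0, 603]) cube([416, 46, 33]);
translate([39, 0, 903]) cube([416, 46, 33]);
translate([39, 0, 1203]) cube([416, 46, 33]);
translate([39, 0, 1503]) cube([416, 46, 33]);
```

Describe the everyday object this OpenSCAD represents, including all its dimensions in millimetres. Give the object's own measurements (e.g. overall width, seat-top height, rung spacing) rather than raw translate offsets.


A straight ladder. Two 39×46 mm vertical rails, 1697 mm tall, stand 494 mm apart (outside-to-outside) with their front faces coplanar on the −y side. 5 rungs, each 46 mm deep and 33 mm tall, span between the inner faces of the rails, front faces flush with the rails. The lowest rung's underside is at z = 303 mm and rungs are spaced 300 mm apart (underside to underside).


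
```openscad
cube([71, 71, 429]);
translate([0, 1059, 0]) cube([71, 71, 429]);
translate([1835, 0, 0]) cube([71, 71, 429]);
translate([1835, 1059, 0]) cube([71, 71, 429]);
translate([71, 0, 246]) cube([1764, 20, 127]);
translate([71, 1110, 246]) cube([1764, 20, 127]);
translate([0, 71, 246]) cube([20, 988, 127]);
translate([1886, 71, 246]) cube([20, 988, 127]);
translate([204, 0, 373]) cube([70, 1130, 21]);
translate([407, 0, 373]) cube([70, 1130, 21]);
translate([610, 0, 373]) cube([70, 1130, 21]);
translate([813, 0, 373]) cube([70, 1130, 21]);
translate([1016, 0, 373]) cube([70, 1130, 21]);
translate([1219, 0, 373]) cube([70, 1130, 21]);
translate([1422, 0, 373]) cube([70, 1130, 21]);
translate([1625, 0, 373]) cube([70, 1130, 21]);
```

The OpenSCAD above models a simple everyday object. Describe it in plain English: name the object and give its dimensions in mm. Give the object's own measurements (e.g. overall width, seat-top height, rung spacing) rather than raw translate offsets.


A bed frame 1906 mm long (x) by 1130 mm wide (y). Four 71×71 mm corner posts, 429 mm tall, at the corners of the footprint. Four rails of 20 mm thickness and 127 mm height run between adjacent posts with their undersides at z = 246 mm, their outer faces flush with the outside of the frame (the two x-running rails run between the posts' inner faces; the two y-running rails run between the posts' inner faces). 8 slats, each 70 mm wide (x) and 21 mm thick, lie across the top of the two x-running rails, running the full 1130 mm width of the frame in y; along x they sit between the end posts with a 133 mm gap after the −x posts and between neighbouring slats, leaving 140 mm before the +x posts.


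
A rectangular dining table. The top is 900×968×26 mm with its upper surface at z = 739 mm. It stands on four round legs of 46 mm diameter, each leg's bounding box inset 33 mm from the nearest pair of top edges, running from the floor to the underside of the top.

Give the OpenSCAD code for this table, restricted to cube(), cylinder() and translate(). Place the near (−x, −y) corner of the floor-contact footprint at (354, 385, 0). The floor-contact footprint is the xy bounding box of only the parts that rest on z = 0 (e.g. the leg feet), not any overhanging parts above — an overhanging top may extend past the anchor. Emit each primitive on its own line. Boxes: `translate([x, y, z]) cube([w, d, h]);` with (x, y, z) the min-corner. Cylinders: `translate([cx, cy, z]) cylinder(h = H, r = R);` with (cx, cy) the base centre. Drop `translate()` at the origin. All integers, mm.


translate([321, 352, 713]) cube([900, 968, 26]);
translate([377, 408, 0]) cylinder(h = 713, r = 23);
translate([1165, 408, 0]) cylinder(h = 713, r = 23);
translate([377, 1264, 0]) cylinder(h = 713, r = 23);
translate([1165, 1264, 0]) cylinder(h = 713, r = 23);


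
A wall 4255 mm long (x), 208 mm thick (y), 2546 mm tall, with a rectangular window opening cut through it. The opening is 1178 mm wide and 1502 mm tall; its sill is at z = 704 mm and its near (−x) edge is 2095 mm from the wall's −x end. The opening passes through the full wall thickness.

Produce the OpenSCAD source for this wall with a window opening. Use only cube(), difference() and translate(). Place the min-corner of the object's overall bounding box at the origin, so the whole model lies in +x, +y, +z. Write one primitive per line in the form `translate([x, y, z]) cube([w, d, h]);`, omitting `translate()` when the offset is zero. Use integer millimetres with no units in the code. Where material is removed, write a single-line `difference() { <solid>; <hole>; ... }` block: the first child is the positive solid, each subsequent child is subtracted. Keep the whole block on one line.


difference() { cube([4255, 208, 2546]); translate([2095, 0, 704]) cube([1178, 208, 1502]); }


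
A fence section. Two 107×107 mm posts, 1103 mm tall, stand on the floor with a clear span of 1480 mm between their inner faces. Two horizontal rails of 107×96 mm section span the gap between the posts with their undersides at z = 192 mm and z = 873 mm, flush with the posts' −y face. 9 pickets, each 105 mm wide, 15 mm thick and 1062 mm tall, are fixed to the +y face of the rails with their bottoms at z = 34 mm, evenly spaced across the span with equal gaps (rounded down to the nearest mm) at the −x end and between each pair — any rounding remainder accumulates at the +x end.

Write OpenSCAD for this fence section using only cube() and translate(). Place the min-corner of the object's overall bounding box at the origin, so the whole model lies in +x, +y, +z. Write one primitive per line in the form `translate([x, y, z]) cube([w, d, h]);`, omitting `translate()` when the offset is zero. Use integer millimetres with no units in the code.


cube([107, 107, 1103]);
translate([1587, 0, 0]) cube([107, 107, 1103]);
translate([107, 0, 192]) cube([1480, 107, 96]);
translate([107, 0, 873]) cube([1480, 107, 96]);
translate([160, 107, 34]) cube([105, 15, 1062]);
translate([318, 107, 34]) cube([105, 15, 1062]);
translate([476, 107, 34]) cube([105, 15, 1062]);
translate([634, 107, 34]) cube([105, 15, 1062]);
translate([792, 107, 34]) cube([105, 15, 1062]);
translate([950, 107, 34]) cube([105, 15, 1062]);
translate([1108, 107, 34]) cube([105, 15, 1062]);
translate([1266, 107, 34]) cube([105, 15, 1062]);
translate([1424, 107, 34]) cube([105, 15, 1062]);


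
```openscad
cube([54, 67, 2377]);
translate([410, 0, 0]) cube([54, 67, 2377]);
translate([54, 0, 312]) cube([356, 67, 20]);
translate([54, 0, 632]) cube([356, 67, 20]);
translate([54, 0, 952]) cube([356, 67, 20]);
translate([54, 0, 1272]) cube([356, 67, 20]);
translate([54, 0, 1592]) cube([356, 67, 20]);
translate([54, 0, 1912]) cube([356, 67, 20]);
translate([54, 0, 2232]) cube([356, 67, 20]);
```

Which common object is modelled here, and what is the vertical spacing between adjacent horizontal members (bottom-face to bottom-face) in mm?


A ladder. The rung spacing is 320 mm.

Two tall 54×67 posts with 7 short bars between them — a ladder. Adjacent rungs sit at z = 312 and z = 632, so the spacing is 632 − 312 = 320 mm.


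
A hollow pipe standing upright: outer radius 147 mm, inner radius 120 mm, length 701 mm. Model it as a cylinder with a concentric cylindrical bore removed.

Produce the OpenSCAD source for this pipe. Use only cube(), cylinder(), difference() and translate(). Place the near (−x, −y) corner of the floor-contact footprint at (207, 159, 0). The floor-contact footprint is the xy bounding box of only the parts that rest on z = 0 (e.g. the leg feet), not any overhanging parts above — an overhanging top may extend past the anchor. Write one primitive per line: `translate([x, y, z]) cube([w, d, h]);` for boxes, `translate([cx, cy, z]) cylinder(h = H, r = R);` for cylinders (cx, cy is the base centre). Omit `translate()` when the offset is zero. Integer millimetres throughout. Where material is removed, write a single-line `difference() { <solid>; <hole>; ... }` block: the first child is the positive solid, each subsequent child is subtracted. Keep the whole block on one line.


difference() { translate([354, 306, 0]) cylinder(h = 701, r = 147); translate([354, 306, 0]) cylinder(h = 701, r = 120); }


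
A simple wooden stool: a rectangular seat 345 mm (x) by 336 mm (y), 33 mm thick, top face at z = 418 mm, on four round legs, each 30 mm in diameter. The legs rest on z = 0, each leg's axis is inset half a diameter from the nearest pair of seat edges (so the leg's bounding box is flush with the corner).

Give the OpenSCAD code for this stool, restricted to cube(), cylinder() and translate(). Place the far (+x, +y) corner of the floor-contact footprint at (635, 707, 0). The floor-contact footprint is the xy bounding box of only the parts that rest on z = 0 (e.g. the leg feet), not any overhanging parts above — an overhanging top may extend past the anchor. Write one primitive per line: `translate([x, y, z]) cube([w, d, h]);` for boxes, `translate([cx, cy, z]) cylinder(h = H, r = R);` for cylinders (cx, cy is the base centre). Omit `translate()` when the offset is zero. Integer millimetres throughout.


translate([290, 371, 385]) cube([345, 336, 33]);
translate([305, 386, 0]) cylinder(h = 385, r = 15);
translate([620, 386, 0]) cylinder(h = 385, r = 15);
translate([305, 692, 0]) cylinder(h = 385, r = 15);
translate([620, 692, 0]) cylinder(h = 385, r = 15);


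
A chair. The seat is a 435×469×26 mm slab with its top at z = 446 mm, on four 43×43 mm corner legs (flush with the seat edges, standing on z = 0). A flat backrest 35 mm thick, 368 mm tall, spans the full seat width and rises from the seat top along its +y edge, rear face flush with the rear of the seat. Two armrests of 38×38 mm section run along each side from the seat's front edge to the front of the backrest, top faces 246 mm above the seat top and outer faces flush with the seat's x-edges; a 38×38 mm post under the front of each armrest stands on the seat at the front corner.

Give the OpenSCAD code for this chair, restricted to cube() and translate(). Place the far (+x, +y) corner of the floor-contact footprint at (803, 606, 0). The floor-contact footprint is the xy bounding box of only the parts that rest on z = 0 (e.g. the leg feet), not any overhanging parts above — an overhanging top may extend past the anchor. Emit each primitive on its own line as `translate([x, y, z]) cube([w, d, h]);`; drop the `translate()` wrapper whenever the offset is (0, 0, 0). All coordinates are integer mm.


// leg_h = 446 - 26 = 420
// arm post h = 246 - 38 = 208
translate([368, 137, 420]) cube([435, 469, 26]);
translate([368, 137, 0]) cube([43, 43, 420]);
translate([760, 137, 0]) cube([43, 43, 420]);
translate([368, 563, 0]) cube([43, 43, 420]);
translate([760, 563, 0]) cube([43, 43, 420]);
translate([368, 571, 446]) cube([435, 35, 368]);
translate([368, 137, 654]) cube([38, 434, 38]);
translate([765, 137, 654]) cube([38, 434, 38]);
translate([368, 137, 446]) cube([38, 38, 208]);
translate([765, 137, 446]) cube([38, 38, 208]);


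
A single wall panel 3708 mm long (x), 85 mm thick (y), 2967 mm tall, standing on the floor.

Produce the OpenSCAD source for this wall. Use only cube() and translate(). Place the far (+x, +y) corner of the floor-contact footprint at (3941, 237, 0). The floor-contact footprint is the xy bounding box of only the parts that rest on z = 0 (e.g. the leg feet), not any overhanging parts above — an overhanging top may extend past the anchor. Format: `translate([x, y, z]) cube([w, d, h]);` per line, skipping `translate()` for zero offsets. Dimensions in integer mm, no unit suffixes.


translate([233, 152, 0]) cube([3708, 85, 2967]);


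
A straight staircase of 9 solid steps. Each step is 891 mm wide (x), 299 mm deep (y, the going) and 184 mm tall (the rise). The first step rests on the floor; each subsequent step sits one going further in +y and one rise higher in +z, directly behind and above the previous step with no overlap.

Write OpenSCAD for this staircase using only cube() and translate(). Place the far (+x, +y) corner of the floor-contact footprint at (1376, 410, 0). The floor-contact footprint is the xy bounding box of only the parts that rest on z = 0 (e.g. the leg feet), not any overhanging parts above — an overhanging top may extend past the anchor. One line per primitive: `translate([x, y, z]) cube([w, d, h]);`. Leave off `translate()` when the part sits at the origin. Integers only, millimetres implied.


translate([485, 111, 0]) cube([891, 299, 184]);
translate([485, 410, 184]) cube([891, 299, 184]);
translate([485, 709, 368]) cube([891, 299, 184]);
translate([485, 1008, 552]) cube([891, 299, 184]);
translate([485, 1307, 736]) cube([891, 299, 184]);
translate([485, 1606, 920]) cube([891, 299, 184]);
translate([485, 1905, 1104]) cube([891, 299, 184]);
translate([485, 2204, 1288]) cube([891, 299, 184]);
translate([485, 2503, 1472]) cube([891, 299, 184]);


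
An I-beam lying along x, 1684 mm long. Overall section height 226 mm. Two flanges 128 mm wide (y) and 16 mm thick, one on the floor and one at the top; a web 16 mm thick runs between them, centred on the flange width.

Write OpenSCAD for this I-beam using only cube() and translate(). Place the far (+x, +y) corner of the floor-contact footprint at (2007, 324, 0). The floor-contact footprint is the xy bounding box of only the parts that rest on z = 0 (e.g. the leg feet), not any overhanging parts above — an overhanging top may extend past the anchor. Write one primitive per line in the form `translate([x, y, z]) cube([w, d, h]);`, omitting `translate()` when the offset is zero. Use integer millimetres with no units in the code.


translate([323, 196, 0]) cube([1684, 128, 16]);
translate([323, 252, 16]) cube([1684, 16, 194]);
translate([323, 196, 210]) cube([1684, 128, 16]);


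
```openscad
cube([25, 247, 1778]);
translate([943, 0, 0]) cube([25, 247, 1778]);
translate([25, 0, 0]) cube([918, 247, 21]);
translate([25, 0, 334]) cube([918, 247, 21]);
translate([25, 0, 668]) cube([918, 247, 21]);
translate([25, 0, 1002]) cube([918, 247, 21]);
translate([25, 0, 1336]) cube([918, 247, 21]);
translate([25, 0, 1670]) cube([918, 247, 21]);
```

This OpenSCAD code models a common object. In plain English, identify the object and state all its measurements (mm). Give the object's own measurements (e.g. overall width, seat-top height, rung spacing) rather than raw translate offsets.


An open bookshelf. Two side panels, each 25 mm thick, 247 mm deep and 1778 mm tall, stand 968 mm apart (outside-to-outside). Between them sit 6 shelves, each 21 mm thick and 247 mm deep, spanning the full gap between the sides. The bottom shelf rests on the floor (its underside at z = 0) and the clear gap between one shelf's top and the next shelf's underside is 313 mm.


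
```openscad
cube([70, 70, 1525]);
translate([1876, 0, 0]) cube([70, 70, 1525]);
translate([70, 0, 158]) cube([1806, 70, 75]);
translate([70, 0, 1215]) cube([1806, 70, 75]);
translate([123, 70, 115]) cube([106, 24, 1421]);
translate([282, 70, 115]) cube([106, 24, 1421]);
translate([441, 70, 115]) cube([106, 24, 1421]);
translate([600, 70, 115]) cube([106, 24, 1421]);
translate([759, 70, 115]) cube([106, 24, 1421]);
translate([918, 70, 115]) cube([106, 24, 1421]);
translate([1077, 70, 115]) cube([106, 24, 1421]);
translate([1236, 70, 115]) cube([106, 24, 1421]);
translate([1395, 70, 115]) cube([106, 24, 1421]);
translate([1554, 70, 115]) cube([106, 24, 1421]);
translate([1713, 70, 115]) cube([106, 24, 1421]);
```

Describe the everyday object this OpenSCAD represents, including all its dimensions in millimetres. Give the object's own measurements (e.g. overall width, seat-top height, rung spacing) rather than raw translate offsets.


A fence section. Two 70×70 mm posts, 1525 mm tall, stand on the floor with a clear span of 1806 mm between their inner faces. Two horizontal rails of 70×75 mm section span the gap between the posts with their undersides at z = 158 mm and z = 1215 mm, flush with the posts' −y face. 11 pickets, each 106 mm wide, 24 mm thick and 1421 mm tall, are fixed to the +y face of the rails with their bottoms at z = 115 mm, spaced across the span with a 53 mm gap after the −x post and between neighbouring pickets, with 57 mm left before the +x post.


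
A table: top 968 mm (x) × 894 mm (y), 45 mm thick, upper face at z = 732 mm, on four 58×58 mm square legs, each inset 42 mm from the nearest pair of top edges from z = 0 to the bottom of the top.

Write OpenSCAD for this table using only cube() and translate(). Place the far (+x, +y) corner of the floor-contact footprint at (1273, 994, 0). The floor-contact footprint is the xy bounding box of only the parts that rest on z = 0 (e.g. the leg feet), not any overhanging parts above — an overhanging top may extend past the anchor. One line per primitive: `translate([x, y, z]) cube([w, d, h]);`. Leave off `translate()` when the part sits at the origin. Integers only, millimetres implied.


// leg_h = 732 - 45 = 687
translate([347, 142, 687]) cube([968, 894, 45]);
translate([389, 184, 0]) cube([58, 58, 687]);
translate([1215, 184, 0]) cube([58, 58, 687]);
translate([389, 936, 0]) cube([58, 58, 687]);
translate([1215, 936, 0]) cube([58, 58, 687]);


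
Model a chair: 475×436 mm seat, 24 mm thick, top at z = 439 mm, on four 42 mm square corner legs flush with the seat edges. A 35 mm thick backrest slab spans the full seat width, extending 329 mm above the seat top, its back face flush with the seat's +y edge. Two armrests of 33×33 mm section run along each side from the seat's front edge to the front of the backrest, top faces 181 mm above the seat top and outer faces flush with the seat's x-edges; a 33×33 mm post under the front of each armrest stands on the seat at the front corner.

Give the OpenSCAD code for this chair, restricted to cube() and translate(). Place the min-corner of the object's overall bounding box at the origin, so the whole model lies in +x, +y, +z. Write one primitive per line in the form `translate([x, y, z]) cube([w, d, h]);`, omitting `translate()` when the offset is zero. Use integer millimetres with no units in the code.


// leg_h = 439 - 24 = 415
// arm post h = 181 - 33 = 148
translate([0, 0, 415]) cube([475, 436, 24]);
cube([42, 42, 415]);
translate([433, 0, 0]) cube([42, 42, 415]);
translate([0, 394, 0]) cube([42, 42, 415]);
translate([433, 394, 0]) cube([42, 42, 415]);
translate([0, 401, 439]) cube([475, 35, 329]);
translate([0, 0, 587]) cube([33, 401, 33]);
translate([442, 0, 587]) cube([33, 401, 33]);
translate([0, 0, 439]) cube([33, 33, 148]);
translate([442, 0, 439]) cube([33, 33, 148]);


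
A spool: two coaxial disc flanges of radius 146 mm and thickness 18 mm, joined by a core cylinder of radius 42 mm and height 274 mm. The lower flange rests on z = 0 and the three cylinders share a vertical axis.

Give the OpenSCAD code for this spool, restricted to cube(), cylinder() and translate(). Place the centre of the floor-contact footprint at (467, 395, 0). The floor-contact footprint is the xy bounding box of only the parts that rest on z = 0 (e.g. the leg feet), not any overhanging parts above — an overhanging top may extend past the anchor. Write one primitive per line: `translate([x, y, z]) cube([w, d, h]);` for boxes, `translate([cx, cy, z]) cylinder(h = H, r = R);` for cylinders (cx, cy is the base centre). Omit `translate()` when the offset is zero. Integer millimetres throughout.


translate([467, 395, 0]) cylinder(h = 18, r = 146);
translate([467, 395, 18]) cylinder(h = 274, r = 42);
translate([467, 395, 292]) cylinder(h = 18, r = 146);


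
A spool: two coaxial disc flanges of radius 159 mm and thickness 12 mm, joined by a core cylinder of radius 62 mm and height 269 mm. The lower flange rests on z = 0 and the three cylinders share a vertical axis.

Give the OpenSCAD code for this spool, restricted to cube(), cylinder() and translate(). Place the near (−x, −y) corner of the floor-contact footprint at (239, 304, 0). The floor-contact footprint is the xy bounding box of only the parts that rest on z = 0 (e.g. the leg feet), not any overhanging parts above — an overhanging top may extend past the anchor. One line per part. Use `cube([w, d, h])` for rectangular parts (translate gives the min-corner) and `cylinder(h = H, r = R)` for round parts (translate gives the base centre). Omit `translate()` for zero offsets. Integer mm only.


translate([398, 463, 0]) cylinder(h = 12, r = 159);
translate([398, 463, 12]) cylinder(h = 269, r = 62);
translate([398, 463, 281]) cylinder(h = 12, r = 159);


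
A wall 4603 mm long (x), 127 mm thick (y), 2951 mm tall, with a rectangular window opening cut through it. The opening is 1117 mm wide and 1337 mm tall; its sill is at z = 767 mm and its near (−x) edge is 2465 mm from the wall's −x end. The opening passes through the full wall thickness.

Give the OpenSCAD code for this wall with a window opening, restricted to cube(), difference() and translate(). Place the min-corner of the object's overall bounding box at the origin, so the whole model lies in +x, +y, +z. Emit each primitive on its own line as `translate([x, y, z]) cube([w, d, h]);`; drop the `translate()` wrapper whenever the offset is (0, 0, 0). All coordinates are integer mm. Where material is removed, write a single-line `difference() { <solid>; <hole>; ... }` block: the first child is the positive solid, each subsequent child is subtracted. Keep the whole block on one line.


difference() { cube([4603, 127, 2951]); translate([2465, 0, 767]) cube([1117, 127, 1337]); }


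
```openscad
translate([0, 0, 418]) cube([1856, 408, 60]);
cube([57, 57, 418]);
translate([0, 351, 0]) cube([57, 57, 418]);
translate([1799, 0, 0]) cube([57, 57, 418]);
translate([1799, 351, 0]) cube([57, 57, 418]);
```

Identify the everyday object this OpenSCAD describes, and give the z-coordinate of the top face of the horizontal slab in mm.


A bench. The seat-top height is 478 mm.

A long slab on four corner posts — a bench. The slab sits at z = 418 with thickness 60, so the top is 418 + 60 = 478 mm.


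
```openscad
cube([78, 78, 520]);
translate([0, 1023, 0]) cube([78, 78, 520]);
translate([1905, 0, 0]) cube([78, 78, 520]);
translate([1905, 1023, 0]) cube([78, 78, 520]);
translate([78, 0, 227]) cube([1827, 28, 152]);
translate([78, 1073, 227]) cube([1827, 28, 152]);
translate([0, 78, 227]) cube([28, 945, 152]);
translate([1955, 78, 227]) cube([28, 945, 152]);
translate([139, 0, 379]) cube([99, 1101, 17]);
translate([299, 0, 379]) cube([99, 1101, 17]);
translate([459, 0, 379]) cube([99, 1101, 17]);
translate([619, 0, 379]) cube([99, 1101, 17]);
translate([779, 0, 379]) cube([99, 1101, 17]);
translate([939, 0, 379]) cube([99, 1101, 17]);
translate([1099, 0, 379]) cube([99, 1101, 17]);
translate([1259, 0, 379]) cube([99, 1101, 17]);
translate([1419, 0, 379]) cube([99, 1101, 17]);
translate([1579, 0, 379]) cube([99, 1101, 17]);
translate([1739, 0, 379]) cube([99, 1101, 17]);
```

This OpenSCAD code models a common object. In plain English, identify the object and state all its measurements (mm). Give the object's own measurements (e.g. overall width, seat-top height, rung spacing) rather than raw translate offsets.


A bed frame 1983 mm long (x) by 1101 mm wide (y). Four 78×78 mm corner posts, 520 mm tall, at the corners of the footprint. Four rails of 28 mm thickness and 152 mm height run between adjacent posts with their undersides at z = 227 mm, their outer faces flush with the outside of the frame (the two x-running rails run between the posts' inner faces; the two y-running rails run between the posts' inner faces). 11 slats, each 99 mm wide (x) and 17 mm thick, lie across the top of the two x-running rails, running the full 1101 mm width of the frame in y; along x they sit between the end posts with a 61 mm gap after the −x posts and between neighbouring slats, leaving 67 mm before the +x posts.


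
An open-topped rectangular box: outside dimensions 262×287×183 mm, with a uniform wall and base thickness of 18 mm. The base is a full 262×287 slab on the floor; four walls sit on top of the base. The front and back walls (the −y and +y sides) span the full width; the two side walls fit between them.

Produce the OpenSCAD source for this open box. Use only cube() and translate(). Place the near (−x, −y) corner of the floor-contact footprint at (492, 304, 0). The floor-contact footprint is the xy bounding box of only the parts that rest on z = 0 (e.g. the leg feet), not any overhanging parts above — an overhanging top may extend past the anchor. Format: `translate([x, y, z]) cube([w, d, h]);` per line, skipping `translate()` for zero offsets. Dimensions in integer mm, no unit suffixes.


translate([492, 304, 0]) cube([262, 287, 18]);
translate([492, 304, 18]) cube([262, 18, 165]);
translate([492, 573, 18]) cube([262, 18, 165]);
translate([492, 322, 18]) cube([18, 251, 165]);
translate([736, 322, 18]) cube([18, 251, 165]);


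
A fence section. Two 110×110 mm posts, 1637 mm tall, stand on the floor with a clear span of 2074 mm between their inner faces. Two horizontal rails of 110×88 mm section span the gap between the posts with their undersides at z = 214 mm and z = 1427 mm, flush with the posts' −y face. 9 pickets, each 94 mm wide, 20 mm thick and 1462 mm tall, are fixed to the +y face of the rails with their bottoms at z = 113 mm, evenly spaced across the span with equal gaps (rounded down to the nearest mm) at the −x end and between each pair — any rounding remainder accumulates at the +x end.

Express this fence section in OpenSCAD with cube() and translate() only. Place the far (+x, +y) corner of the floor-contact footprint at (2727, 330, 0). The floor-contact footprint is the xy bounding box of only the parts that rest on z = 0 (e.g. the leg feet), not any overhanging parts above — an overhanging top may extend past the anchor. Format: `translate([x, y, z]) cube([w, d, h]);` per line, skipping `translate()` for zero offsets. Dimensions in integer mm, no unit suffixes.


translate([433, 220, 0]) cube([110, 110, 1637]);
translate([2617, 220, 0]) cube([110, 110, 1637]);
translate([543, 220, 214]) cube([2074, 110, 88]);
translate([543, 220, 1427]) cube([2074, 110, 88]);
translate([665, 330, 113]) cube([94, 20, 1462]);
translate([881, 330, 113]) cube([94, 20, 1462]);
translate([1097, 330, 113]) cube([94, 20, 1462]);
translate([1313, 330, 113]) cube([94, 20, 1462]);
translate([1529, 330, 113]) cube([94, 20, 1462]);
translate([1745, 330, 113]) cube([94, 20, 1462]);
translate([1961, 330, 113]) cube([94, 20, 1462]);
translate([2177, 330, 113]) cube([94, 20, 1462]);
translate([2393, 330, 113]) cube([94, 20, 1462]);


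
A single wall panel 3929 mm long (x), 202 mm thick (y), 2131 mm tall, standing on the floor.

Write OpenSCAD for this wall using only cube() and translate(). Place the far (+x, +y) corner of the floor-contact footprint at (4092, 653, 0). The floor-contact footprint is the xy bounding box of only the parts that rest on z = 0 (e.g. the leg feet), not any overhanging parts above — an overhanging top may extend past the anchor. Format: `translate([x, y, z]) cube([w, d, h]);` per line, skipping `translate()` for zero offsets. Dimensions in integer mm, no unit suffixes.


translate([163, 451, 0]) cube([3929, 202, 2131]);


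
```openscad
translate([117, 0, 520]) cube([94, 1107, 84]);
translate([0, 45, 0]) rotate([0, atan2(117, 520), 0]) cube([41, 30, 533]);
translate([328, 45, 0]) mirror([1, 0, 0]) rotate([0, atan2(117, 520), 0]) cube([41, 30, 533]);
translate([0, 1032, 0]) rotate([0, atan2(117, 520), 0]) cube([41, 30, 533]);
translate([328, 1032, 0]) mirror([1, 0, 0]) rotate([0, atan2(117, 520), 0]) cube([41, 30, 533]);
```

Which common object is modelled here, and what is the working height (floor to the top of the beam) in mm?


A sawhorse. The overall height is 604 mm.

A beam across two mirrored pairs of raked legs — a sawhorse. The beam's underside is at z = 520 (matching the legs' vertical rise in atan2(117, 520)) and the beam is 84 mm tall, so its top is at 520 + 84 = 604 mm. The raked legs top out at the beam's underside, so that is the highest point.


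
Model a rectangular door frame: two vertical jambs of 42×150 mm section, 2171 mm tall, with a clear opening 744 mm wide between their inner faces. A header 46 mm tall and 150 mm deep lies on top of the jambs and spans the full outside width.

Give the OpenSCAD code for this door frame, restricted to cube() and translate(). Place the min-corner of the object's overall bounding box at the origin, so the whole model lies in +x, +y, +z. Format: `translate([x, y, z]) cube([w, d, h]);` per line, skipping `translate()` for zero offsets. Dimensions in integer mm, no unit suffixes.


cube([42, 150, 2171]);
translate([786, 0, 0]) cube([42, 150, 2171]);
translate([0, 0, 2171]) cube([828, 150, 46]);


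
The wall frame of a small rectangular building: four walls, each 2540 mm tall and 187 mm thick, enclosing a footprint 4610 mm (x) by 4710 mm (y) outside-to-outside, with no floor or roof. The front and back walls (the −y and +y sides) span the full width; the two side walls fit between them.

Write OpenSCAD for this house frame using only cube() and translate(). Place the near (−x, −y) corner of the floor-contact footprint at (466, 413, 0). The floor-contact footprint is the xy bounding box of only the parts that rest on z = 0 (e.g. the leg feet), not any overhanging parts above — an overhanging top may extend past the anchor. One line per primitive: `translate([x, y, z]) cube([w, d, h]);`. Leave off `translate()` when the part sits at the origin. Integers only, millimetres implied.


translate([466, 413, 0]) cube([4610, 187, 2540]);
translate([466, 4936, 0]) cube([4610, 187, 2540]);
translate([466, 600, 0]) cube([187, 4336, 2540]);
translate([4889, 600, 0]) cube([187, 4336, 2540]);


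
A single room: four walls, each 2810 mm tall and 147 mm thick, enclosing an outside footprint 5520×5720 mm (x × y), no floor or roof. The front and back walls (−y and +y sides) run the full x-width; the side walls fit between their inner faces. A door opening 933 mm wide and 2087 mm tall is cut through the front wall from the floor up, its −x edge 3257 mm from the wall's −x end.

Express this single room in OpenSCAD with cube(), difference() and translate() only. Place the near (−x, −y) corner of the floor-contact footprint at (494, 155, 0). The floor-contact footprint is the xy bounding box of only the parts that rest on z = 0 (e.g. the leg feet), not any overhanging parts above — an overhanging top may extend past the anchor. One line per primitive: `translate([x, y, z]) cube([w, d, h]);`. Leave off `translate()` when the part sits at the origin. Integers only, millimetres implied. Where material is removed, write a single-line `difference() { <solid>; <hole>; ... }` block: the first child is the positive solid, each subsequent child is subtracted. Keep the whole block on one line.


difference() { translate([494, 155, 0]) cube([5520, 147, 2810]); translate([3751, 155, 0]) cube([933, 147, 2087]); }
translate([494, 5728, 0]) cube([5520, 147, 2810]);
translate([494, 302, 0]) cube([147, 5426, 2810]);
translate([5867, 302, 0]) cube([147, 5426, 2810]);


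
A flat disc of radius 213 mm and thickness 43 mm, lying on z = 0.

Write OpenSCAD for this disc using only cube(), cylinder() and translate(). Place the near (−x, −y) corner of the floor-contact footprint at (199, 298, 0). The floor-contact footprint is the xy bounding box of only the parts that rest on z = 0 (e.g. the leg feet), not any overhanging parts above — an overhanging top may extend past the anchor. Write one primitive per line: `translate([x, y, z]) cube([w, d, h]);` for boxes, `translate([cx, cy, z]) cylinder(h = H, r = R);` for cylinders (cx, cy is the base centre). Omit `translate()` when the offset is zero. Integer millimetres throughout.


translate([412, 511, 0]) cylinder(h = 43, r = 213);


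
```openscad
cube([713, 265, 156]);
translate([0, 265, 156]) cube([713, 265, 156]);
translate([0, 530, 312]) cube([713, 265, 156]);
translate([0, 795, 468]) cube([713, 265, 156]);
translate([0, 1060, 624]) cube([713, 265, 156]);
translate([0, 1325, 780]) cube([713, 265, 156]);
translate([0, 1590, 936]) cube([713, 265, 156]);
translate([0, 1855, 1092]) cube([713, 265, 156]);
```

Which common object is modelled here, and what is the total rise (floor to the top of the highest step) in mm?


A staircase. The total rise is 1248 mm.

8 identical blocks, each offset up and back from the previous — a staircase. Each step is 156 mm tall and there are 8 of them, so the total rise is 8 × 156 = 1248 mm.


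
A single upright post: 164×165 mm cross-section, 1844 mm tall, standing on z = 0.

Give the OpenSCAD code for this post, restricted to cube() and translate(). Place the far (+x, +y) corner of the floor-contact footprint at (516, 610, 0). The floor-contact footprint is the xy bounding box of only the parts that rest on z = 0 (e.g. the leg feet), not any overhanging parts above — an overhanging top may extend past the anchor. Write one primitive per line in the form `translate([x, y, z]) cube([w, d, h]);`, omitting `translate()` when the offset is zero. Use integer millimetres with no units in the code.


translate([352, 445, 0]) cube([164, 165, 1844]);


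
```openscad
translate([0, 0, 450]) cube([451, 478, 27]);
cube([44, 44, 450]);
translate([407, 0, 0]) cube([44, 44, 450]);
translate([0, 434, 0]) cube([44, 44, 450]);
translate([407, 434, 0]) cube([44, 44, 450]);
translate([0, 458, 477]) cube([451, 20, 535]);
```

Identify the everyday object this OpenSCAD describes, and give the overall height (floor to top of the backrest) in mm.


A chair. The overall height is 1012 mm.

A slab on four corner posts with a tall panel at the back — a chair. The seat slab sits at z = 450 with thickness 27, and the 535 mm backrest starts at the seat top, so the overall height is 450 + 27 + 535 = 1012 mm.


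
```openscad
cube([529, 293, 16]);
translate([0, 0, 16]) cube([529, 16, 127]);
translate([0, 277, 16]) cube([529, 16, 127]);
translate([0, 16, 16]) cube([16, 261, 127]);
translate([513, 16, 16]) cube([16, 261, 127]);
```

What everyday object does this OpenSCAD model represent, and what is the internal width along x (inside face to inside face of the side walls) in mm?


An open box. The internal width is 497 mm.

A 529×293 base slab with four walls standing on it — an open box. The base is 529 mm wide and the walls are 16 mm thick, so the internal width is 529 − 2 × 16 = 497 mm.


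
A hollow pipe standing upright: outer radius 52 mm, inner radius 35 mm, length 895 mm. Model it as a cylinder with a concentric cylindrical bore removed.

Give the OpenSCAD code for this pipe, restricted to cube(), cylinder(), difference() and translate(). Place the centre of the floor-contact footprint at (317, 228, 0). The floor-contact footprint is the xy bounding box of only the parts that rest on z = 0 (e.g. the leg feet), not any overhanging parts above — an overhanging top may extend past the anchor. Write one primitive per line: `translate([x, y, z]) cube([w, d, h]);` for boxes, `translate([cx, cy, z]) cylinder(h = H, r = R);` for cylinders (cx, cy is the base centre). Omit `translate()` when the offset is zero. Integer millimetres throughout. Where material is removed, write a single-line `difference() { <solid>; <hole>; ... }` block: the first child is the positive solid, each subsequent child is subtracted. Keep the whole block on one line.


difference() { translate([317, 228, 0]) cylinder(h = 895, r = 52); translate([317, 228, 0]) cylinder(h = 895, r = 35); }
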